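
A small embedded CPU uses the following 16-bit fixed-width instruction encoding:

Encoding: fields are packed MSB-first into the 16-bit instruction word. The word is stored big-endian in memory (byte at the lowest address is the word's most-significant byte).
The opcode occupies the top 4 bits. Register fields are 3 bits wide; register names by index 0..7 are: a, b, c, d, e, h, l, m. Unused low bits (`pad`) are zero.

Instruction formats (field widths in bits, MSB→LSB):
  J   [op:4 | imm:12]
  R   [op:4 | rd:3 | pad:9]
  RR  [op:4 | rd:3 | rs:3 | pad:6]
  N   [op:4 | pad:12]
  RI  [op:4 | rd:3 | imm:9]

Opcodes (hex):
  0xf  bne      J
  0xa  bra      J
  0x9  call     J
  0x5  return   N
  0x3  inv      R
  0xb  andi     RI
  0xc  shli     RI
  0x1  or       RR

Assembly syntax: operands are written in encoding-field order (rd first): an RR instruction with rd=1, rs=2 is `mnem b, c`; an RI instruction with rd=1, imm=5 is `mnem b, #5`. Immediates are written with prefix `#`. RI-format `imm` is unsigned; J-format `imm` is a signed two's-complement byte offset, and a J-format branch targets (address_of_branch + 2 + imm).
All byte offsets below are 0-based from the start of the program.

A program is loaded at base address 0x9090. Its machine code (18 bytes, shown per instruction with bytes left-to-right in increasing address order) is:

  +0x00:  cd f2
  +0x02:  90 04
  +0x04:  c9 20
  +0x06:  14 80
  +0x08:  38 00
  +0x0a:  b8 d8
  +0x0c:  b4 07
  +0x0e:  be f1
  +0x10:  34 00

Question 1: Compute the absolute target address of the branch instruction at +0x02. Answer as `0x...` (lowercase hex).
off 0x02: read 90 04 as big → 0x9004
  opcode bits[15:12]=0x9: call/J
  imm: (w>>0)&0xfff=0x4 → #4
  target = base 0x9090 + off 0x02 + 2 + imm 4 = 0x9098

0x9098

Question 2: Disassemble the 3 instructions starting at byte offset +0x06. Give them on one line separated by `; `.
or c, c; inv e; andi e, #216

@+06  big-endian(14 80) = 0x1480
  opcode bits[15:12]=0x1: or/RR
  rd@[11:9]=0x2 ⇒ c
  rs@[8:6]=0x2 ⇒ c
@+08  big-endian(38 00) = 0x3800
  opcode bits[15:12]=0x3: inv/R
  rd@[11:9]=0x4 ⇒ e
@+0a  big-endian(b8 d8) = 0xb8d8
  opcode bits[15:12]=0xb: andi/RI
  rd@[11:9]=0x4 ⇒ e
  imm@[8:0]=0xd8 ⇒ #216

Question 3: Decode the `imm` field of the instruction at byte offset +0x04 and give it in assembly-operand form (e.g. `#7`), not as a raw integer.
#288

[04] c9 20 → 0xc920
  top 4b → 0xc → shli [RI]
  [11:9] rd=4 = e
  [8:0] imm=288 = #288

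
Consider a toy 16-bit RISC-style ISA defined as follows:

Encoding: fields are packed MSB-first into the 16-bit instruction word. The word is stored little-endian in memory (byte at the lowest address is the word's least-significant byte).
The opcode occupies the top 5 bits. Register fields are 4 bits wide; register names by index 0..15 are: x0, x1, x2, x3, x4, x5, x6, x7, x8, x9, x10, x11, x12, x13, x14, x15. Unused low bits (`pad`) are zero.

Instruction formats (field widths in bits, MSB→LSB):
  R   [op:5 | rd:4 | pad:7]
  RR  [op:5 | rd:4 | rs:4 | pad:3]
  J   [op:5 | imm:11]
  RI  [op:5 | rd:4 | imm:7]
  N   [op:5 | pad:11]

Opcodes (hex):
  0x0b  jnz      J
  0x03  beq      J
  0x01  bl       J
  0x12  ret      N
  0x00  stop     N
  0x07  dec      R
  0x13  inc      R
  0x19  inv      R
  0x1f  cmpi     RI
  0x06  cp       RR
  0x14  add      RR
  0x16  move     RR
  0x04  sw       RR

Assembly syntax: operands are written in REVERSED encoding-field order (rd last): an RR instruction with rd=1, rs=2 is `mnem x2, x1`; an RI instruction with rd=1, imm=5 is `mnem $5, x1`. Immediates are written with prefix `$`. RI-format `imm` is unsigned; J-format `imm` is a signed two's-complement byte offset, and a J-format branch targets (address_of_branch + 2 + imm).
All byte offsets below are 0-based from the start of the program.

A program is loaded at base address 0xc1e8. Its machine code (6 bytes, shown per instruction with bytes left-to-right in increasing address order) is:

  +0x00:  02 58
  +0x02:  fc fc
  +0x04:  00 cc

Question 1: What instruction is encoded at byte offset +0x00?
jnz $2

off 0x00: read 02 58 as little → 0x5802
  op=0x5802>>11=0xb ⇒ jnz (J)
  imm: (w>>0)&0x7ff=0x2 → $2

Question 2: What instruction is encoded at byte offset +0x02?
cmpi $124, x9

off 0x02: read fc fc as little → 0xfcfc
  op=0xfcfc>>11=0x1f ⇒ cmpi (RI)
  [10:7] rd=9 = x9
  [6:0] imm=124 = $124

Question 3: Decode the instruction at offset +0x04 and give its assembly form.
[04] 00 cc → 0xcc00
  op=0xcc00>>11=0x19 ⇒ inv (R)
  [10:7] rd=8 = x8

inv x8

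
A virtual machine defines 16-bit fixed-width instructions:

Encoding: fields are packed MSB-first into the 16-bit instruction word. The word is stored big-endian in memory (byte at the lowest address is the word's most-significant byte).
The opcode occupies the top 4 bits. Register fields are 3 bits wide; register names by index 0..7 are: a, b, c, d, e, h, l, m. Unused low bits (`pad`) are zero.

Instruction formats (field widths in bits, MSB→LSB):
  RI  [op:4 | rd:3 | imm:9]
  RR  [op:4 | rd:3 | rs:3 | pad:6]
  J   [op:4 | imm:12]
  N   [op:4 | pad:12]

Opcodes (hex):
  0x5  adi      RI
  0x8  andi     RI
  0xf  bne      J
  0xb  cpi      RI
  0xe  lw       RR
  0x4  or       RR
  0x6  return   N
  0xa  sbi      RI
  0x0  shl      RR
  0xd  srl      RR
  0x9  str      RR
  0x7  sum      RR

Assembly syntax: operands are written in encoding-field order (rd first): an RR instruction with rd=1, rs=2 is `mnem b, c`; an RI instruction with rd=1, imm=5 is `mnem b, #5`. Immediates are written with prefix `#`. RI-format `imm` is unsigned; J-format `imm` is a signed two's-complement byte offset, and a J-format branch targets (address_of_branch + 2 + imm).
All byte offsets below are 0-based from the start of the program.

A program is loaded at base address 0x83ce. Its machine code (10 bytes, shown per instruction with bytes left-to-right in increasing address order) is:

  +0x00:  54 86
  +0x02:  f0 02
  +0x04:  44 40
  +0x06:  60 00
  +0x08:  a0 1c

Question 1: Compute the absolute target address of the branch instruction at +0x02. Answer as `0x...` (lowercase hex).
@+02  big-endian(f0 02) = 0xf002
  op=0xf002>>12=0xf ⇒ bne (J)
  imm@[11:0]=0x2 ⇒ #2
  target = base 0x83ce + off 0x02 + 2 + imm 2 = 0x83d4

0x83d4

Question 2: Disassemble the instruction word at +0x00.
adi c, #134

+0x00: 54 86 ⇒ word 0x5486 (big)
  opcode bits[15:12]=0x5: adi/RI
  rd: (w>>9)&0x7=0x2 → c
  imm: (w>>0)&0x1ff=0x86 → #134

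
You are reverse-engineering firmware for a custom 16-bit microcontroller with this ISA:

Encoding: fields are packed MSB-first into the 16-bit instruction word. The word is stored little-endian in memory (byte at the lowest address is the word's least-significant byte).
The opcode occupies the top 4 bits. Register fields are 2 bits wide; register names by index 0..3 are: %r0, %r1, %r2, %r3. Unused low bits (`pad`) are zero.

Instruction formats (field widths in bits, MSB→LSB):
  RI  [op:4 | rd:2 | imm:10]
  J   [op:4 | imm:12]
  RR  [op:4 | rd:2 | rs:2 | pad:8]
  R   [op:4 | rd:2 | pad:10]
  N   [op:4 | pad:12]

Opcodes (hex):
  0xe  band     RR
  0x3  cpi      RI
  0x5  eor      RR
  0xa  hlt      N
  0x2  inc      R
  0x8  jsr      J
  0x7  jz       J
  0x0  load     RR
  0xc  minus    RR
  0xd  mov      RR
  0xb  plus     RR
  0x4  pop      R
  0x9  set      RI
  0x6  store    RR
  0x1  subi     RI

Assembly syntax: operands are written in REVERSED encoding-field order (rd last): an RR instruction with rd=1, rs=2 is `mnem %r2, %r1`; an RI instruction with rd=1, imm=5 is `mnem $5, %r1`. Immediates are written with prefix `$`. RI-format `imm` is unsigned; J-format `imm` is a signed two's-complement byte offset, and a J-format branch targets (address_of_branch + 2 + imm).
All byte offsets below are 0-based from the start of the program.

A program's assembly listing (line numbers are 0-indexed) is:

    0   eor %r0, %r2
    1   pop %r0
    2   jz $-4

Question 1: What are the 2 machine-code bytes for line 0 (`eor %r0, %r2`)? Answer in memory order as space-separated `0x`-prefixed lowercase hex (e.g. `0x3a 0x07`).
0x00 0x58

L0: eor op=0x5:4|rd=2:2|rs=0:2|pad=0:8 ⇒ 0x5800 ⇒ little 00 58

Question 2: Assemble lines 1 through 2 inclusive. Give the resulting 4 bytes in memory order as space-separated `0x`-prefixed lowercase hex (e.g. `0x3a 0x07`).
L1: pop op=0x4:4|rd=0:2|pad=0:10 ⇒ 0x4000 ⇒ little 00 40
L2: jz op=0x7:4|imm=-4:12 ⇒ 0x7ffc ⇒ little fc 7f

0x00 0x40 0xfc 0x7f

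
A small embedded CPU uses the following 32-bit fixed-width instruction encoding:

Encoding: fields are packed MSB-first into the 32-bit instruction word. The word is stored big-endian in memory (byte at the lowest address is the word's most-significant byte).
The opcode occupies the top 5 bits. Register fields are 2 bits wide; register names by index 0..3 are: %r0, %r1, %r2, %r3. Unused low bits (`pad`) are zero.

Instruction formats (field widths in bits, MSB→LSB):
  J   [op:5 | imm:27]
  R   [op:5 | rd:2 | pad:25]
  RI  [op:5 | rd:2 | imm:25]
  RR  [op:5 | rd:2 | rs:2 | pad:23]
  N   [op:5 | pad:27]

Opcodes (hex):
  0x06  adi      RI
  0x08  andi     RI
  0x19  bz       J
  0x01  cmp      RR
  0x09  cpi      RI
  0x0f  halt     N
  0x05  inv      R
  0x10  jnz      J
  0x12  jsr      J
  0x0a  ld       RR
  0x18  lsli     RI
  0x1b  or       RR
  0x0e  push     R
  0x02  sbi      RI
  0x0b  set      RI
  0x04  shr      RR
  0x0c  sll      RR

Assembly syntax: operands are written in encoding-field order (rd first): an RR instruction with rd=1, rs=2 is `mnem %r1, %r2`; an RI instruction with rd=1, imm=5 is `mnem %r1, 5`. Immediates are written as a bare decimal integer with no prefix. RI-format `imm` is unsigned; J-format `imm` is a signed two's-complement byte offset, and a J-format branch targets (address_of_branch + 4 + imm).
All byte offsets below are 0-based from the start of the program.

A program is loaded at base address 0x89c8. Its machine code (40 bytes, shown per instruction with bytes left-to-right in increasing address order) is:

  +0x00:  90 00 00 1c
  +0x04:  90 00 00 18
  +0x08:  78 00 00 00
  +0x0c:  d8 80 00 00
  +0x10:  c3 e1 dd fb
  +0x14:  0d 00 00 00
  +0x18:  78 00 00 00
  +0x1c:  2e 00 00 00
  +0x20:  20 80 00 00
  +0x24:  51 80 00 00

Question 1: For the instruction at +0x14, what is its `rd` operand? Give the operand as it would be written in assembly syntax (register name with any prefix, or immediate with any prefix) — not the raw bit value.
%r2

[14] 0d 00 00 00 → 0x0d000000
  opcode bits[31:27]=0x1: cmp/RR
  rd@[26:25]=0x2 ⇒ %r2
  rs@[24:23]=0x2 ⇒ %r2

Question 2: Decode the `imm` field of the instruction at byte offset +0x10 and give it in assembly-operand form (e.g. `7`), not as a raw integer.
@+10  big-endian(c3 e1 dd fb) = 0xc3e1ddfb
  op=0xc3e1ddfb>>27=0x18 ⇒ lsli (RI)
  rd: (w>>25)&0x3=0x1 → %r1
  imm: (w>>0)&0x1ffffff=0x1e1ddfb → 31579643

31579643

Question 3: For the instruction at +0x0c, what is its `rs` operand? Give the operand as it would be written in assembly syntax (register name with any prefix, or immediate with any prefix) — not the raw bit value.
%r1

+0x0c: d8 80 00 00 ⇒ word 0xd8800000 (big)
  top 5b → 0x1b → or [RR]
  rd@[26:25]=0x0 ⇒ %r0
  rs@[24:23]=0x1 ⇒ %r1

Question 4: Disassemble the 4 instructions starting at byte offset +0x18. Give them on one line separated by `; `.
[18] 78 00 00 00 → 0x78000000
  op=0x78000000>>27=0xf ⇒ halt (N)
[1c] 2e 00 00 00 → 0x2e000000
  op=0x2e000000>>27=0x5 ⇒ inv (R)
  [26:25] rd=3 = %r3
[20] 20 80 00 00 → 0x20800000
  op=0x20800000>>27=0x4 ⇒ shr (RR)
  [26:25] rd=0 = %r0
  [24:23] rs=1 = %r1
[24] 51 80 00 00 → 0x51800000
  op=0x51800000>>27=0xa ⇒ ld (RR)
  [26:25] rd=0 = %r0
  [24:23] rs=3 = %r3

halt; inv %r3; shr %r0, %r1; ld %r0, %r3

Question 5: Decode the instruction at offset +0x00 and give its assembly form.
jsr 28

off 0x00: read 90 00 00 1c as big → 0x9000001c
  opcode bits[31:27]=0x12: jsr/J
  imm: (w>>0)&0x7ffffff=0x1c → 28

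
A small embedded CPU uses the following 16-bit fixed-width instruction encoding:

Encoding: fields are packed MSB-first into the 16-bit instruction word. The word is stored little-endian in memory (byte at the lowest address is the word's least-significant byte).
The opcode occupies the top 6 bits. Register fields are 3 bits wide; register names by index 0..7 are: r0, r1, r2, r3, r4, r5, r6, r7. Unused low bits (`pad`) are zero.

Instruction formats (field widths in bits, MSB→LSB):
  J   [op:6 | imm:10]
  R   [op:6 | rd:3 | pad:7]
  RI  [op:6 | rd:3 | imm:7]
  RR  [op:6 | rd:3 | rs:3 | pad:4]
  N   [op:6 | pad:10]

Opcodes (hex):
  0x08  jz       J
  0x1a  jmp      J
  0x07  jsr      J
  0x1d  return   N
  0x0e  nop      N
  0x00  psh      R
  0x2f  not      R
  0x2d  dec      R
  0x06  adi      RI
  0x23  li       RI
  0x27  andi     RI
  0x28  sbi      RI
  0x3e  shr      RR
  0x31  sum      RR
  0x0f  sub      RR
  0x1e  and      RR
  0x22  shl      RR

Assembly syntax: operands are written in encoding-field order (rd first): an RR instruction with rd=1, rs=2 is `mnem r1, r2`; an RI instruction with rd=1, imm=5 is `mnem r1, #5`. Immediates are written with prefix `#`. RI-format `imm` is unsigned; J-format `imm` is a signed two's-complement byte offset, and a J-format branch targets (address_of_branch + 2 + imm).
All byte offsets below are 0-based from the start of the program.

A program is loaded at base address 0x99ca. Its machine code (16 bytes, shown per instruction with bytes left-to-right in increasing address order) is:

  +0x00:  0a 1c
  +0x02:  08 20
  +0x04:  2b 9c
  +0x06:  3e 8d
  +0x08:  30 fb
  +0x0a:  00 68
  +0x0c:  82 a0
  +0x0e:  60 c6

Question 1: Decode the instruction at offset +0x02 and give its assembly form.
jz #8

off 0x02: read 08 20 as little → 0x2008
  opcode bits[15:10]=0x8: jz/J
  [9:0] imm=8 = #8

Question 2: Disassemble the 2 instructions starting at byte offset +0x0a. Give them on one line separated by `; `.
[0a] 00 68 → 0x6800
  top 6b → 0x1a → jmp [J]
  [9:0] imm=0 = #0
[0c] 82 a0 → 0xa082
  top 6b → 0x28 → sbi [RI]
  [9:7] rd=1 = r1
  [6:0] imm=2 = #2

jmp #0; sbi r1, #2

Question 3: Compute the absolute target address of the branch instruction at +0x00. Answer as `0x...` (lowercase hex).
0x99d6

+0x00: 0a 1c ⇒ word 0x1c0a (little)
  op=0x1c0a>>10=0x7 ⇒ jsr (J)
  [9:0] imm=10 = #10
  target = base 0x99ca + off 0x00 + 2 + imm 10 = 0x99d6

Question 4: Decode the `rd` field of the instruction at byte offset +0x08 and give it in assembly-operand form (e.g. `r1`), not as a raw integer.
off 0x08: read 30 fb as little → 0xfb30
  opcode bits[15:10]=0x3e: shr/RR
  rd: (w>>7)&0x7=0x6 → r6
  rs: (w>>4)&0x7=0x3 → r3

r6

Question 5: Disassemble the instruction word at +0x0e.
sum r4, r6

+0x0e: 60 c6 ⇒ word 0xc660 (little)
  opcode bits[15:10]=0x31: sum/RR
  [9:7] rd=4 = r4
  [6:4] rs=6 = r6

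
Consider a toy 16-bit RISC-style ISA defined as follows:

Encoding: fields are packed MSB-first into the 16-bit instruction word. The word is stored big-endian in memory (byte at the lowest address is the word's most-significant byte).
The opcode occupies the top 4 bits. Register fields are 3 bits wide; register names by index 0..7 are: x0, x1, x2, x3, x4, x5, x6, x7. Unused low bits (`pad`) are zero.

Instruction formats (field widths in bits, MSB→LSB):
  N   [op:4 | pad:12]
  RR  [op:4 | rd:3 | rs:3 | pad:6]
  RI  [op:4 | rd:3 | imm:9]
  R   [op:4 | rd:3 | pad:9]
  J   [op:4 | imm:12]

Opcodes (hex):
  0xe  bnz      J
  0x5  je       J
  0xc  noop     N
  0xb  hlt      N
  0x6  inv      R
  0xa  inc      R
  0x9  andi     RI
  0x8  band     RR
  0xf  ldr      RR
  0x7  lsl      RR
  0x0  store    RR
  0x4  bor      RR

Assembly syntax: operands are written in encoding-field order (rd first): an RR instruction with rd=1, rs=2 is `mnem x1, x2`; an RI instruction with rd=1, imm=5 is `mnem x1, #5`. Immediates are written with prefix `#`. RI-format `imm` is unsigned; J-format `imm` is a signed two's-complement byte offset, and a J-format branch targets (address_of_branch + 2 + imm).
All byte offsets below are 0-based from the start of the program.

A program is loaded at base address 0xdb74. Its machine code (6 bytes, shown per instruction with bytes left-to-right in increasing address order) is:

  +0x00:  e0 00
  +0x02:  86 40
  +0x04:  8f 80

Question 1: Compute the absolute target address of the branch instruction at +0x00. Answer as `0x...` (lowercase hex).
[00] e0 00 → 0xe000
  opcode bits[15:12]=0xe: bnz/J
  imm@[11:0]=0x0 ⇒ #0
  target = base 0xdb74 + off 0x00 + 2 + imm 0 = 0xdb76

0xdb76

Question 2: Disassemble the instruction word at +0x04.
band x7, x6

[04] 8f 80 → 0x8f80
  opcode bits[15:12]=0x8: band/RR
  rd@[11:9]=0x7 ⇒ x7
  rs@[8:6]=0x6 ⇒ x6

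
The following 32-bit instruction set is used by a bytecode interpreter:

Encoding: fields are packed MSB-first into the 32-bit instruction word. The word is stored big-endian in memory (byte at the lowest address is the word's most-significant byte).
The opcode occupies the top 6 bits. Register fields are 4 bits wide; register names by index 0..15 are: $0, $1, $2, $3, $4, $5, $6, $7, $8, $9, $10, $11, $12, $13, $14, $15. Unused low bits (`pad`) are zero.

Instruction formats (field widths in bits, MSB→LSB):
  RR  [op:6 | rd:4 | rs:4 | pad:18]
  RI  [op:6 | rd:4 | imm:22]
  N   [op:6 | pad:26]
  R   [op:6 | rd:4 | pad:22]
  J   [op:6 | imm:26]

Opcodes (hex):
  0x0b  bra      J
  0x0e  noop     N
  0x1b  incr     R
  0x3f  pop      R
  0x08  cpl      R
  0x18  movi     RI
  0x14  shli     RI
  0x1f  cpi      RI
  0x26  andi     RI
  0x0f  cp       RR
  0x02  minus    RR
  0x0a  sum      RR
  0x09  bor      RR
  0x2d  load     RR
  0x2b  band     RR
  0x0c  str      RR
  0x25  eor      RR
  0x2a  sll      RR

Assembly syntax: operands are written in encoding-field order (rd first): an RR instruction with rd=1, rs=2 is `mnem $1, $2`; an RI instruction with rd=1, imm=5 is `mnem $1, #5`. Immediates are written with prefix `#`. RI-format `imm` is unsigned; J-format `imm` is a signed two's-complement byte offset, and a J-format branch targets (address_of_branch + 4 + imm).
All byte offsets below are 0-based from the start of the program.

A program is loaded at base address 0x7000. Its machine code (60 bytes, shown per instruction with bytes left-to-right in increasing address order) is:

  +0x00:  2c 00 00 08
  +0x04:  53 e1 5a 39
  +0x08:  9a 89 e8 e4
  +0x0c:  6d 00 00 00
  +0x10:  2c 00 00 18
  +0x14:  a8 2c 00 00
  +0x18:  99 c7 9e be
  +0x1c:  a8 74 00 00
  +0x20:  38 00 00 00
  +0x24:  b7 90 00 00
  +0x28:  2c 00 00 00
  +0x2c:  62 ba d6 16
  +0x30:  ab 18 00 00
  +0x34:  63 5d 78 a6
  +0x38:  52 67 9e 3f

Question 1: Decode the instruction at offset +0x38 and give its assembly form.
off 0x38: read 52 67 9e 3f as big → 0x52679e3f
  op=0x52679e3f>>26=0x14 ⇒ shli (RI)
  [25:22] rd=9 = $9
  [21:0] imm=2596415 = #2596415

shli $9, #2596415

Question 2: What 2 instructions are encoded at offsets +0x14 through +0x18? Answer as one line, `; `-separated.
+0x14: a8 2c 00 00 ⇒ word 0xa82c0000 (big)
  opcode bits[31:26]=0x2a: sll/RR
  [25:22] rd=0 = $0
  [21:18] rs=11 = $11
+0x18: 99 c7 9e be ⇒ word 0x99c79ebe (big)
  opcode bits[31:26]=0x26: andi/RI
  [25:22] rd=7 = $7
  [21:0] imm=499390 = #499390

sll $0, $11; andi $7, #499390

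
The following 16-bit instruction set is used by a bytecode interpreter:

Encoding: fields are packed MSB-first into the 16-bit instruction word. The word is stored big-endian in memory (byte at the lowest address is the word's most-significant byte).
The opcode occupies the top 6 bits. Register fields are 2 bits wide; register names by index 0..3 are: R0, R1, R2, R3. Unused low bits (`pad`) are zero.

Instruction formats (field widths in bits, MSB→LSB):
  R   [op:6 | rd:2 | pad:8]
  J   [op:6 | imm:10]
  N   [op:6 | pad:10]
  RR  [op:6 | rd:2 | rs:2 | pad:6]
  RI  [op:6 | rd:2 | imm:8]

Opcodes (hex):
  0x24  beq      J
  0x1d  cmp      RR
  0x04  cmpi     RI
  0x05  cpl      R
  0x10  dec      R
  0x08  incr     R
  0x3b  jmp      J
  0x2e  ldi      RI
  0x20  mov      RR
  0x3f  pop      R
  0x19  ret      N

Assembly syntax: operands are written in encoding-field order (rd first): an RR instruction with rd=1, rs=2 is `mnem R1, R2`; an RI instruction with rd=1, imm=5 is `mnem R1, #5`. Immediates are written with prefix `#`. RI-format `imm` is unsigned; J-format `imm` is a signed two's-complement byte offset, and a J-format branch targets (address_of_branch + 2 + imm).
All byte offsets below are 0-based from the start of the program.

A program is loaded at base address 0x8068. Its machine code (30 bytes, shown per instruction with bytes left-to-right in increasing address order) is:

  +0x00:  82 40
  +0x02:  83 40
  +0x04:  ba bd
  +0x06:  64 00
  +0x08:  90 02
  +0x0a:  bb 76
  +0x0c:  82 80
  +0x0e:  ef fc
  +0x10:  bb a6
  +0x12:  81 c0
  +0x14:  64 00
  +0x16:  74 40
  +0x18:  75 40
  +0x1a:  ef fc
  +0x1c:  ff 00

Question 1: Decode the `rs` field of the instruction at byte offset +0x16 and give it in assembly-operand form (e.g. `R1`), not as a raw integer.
@+16  big-endian(74 40) = 0x7440
  op=0x7440>>10=0x1d ⇒ cmp (RR)
  rd: (w>>8)&0x3=0x0 → R0
  rs: (w>>6)&0x3=0x1 → R1

R1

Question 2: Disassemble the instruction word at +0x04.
+0x04: ba bd ⇒ word 0xbabd (big)
  op=0xbabd>>10=0x2e ⇒ ldi (RI)
  [9:8] rd=2 = R2
  [7:0] imm=189 = #189

ldi R2, #189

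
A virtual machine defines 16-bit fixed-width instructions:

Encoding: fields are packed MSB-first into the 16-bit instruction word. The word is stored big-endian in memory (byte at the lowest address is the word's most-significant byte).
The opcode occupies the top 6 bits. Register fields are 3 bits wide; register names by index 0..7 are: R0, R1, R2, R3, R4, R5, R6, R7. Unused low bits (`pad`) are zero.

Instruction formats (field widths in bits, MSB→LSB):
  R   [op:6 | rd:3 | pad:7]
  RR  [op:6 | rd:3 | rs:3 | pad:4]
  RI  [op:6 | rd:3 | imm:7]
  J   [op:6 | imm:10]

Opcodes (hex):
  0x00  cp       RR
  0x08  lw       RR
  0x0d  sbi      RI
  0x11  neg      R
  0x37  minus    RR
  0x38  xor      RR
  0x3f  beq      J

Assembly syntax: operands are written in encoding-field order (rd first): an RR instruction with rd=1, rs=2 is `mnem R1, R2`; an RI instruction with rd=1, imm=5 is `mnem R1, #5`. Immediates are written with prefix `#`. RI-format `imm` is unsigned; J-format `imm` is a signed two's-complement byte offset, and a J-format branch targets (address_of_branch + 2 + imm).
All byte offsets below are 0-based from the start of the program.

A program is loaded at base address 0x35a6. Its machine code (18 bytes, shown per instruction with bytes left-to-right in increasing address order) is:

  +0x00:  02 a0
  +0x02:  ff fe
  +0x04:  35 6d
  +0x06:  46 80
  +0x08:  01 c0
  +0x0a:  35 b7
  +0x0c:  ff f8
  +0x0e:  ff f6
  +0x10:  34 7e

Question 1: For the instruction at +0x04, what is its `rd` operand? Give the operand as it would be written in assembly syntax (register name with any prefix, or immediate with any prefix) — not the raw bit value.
+0x04: 35 6d ⇒ word 0x356d (big)
  opcode bits[15:10]=0xd: sbi/RI
  rd@[9:7]=0x2 ⇒ R2
  imm@[6:0]=0x6d ⇒ #109

R2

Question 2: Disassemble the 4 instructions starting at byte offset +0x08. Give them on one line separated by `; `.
@+08  big-endian(01 c0) = 0x01c0
  op=0x01c0>>10=0x0 ⇒ cp (RR)
  [9:7] rd=3 = R3
  [6:4] rs=4 = R4
@+0a  big-endian(35 b7) = 0x35b7
  op=0x35b7>>10=0xd ⇒ sbi (RI)
  [9:7] rd=3 = R3
  [6:0] imm=55 = #55
@+0c  big-endian(ff f8) = 0xfff8
  op=0xfff8>>10=0x3f ⇒ beq (J)
  [9:0] imm=1016 (s10→-8) = #-8
@+0e  big-endian(ff f6) = 0xfff6
  op=0xfff6>>10=0x3f ⇒ beq (J)
  [9:0] imm=1014 (s10→-10) = #-10

cp R3, R4; sbi R3, #55; beq #-8; beq #-10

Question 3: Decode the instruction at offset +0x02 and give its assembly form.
beq #-2

@+02  big-endian(ff fe) = 0xfffe
  op=0xfffe>>10=0x3f ⇒ beq (J)
  [9:0] imm=1022 (s10→-2) = #-2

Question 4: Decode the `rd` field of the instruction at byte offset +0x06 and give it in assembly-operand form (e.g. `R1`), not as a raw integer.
R5

off 0x06: read 46 80 as big → 0x4680
  op=0x4680>>10=0x11 ⇒ neg (R)
  [9:7] rd=5 = R5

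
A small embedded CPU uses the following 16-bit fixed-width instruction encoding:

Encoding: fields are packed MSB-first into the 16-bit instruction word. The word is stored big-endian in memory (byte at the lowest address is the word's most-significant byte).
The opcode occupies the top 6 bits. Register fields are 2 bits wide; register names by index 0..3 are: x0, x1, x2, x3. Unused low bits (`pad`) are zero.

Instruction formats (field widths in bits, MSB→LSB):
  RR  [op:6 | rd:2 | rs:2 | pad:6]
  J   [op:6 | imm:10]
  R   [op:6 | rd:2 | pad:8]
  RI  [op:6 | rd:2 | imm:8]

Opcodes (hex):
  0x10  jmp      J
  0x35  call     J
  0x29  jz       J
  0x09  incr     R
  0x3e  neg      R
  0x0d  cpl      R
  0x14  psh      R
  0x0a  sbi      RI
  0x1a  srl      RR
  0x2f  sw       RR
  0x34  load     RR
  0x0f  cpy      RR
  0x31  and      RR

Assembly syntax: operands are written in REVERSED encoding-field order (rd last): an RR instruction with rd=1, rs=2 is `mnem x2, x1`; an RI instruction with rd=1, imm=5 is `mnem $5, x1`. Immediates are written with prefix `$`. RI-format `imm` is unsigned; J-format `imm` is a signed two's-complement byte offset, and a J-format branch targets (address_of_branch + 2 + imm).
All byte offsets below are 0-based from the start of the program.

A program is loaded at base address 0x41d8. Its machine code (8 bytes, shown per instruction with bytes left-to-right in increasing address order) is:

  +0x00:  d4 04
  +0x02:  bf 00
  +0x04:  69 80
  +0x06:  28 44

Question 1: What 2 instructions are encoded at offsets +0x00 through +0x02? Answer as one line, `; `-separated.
call $4; sw x0, x3

@+00  big-endian(d4 04) = 0xd404
  top 6b → 0x35 → call [J]
  imm: (w>>0)&0x3ff=0x4 → $4
@+02  big-endian(bf 00) = 0xbf00
  top 6b → 0x2f → sw [RR]
  rd: (w>>8)&0x3=0x3 → x3
  rs: (w>>6)&0x3=0x0 → x0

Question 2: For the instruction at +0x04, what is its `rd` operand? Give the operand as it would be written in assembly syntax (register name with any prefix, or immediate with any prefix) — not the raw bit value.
+0x04: 69 80 ⇒ word 0x6980 (big)
  op=0x6980>>10=0x1a ⇒ srl (RR)
  rd: (w>>8)&0x3=0x1 → x1
  rs: (w>>6)&0x3=0x2 → x2

x1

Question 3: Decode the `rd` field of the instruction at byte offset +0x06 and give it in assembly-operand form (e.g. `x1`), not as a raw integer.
x0

off 0x06: read 28 44 as big → 0x2844
  opcode bits[15:10]=0xa: sbi/RI
  rd: (w>>8)&0x3=0x0 → x0
  imm: (w>>0)&0xff=0x44 → $68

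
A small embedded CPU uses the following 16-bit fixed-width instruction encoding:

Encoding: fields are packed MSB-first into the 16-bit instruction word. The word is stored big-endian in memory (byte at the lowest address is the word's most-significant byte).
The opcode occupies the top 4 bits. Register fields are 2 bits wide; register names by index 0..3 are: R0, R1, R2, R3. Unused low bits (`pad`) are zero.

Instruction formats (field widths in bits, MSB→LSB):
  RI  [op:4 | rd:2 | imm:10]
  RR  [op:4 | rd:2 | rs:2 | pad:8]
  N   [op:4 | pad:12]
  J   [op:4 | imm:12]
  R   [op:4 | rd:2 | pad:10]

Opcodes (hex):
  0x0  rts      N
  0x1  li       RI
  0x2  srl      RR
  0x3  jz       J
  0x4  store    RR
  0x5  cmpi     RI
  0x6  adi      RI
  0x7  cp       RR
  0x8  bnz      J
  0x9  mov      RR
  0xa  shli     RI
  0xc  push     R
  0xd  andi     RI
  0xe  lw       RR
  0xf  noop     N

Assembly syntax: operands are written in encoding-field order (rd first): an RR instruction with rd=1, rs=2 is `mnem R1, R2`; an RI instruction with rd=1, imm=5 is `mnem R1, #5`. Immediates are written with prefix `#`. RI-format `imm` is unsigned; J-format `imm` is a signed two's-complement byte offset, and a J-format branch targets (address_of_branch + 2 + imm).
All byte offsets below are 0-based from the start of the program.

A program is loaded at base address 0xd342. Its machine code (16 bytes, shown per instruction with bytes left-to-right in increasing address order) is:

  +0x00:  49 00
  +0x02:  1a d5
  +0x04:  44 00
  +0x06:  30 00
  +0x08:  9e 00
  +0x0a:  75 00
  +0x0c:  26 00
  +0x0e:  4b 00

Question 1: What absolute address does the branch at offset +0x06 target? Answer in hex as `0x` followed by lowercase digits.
off 0x06: read 30 00 as big → 0x3000
  op=0x3000>>12=0x3 ⇒ jz (J)
  [11:0] imm=0 = #0
  target = base 0xd342 + off 0x06 + 2 + imm 0 = 0xd34a

0xd34a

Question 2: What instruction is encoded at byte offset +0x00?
+0x00: 49 00 ⇒ word 0x4900 (big)
  opcode bits[15:12]=0x4: store/RR
  rd@[11:10]=0x2 ⇒ R2
  rs@[9:8]=0x1 ⇒ R1

store R2, R1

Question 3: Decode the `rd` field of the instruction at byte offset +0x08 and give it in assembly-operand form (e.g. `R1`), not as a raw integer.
off 0x08: read 9e 00 as big → 0x9e00
  op=0x9e00>>12=0x9 ⇒ mov (RR)
  [11:10] rd=3 = R3
  [9:8] rs=2 = R2

R3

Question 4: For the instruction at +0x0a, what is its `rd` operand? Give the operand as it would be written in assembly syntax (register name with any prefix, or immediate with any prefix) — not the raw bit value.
R1

@+0a  big-endian(75 00) = 0x7500
  opcode bits[15:12]=0x7: cp/RR
  rd: (w>>10)&0x3=0x1 → R1
  rs: (w>>8)&0x3=0x1 → R1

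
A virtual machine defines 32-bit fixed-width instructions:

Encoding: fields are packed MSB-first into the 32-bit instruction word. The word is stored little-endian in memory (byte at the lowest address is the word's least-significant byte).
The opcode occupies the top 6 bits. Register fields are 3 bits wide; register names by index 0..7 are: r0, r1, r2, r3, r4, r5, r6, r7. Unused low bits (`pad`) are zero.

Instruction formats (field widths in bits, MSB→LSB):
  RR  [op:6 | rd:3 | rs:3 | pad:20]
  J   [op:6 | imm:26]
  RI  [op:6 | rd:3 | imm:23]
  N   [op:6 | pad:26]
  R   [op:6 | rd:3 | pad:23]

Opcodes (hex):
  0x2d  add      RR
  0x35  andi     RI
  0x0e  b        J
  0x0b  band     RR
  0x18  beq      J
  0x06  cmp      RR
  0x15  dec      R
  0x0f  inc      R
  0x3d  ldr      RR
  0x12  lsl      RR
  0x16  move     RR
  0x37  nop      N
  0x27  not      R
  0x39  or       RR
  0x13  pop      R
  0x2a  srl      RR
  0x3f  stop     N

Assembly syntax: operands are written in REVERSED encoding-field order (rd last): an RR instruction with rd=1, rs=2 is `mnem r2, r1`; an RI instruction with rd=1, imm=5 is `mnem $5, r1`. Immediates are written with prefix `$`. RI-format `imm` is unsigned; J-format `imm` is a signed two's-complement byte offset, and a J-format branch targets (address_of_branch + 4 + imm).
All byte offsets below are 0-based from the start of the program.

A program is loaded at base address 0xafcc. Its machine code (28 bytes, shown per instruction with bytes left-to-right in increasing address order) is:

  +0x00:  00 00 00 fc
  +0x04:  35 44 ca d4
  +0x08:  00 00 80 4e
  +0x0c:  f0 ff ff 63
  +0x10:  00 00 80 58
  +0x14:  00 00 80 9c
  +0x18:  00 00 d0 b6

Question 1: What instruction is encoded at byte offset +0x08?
pop r5

+0x08: 00 00 80 4e ⇒ word 0x4e800000 (little)
  opcode bits[31:26]=0x13: pop/R
  rd: (w>>23)&0x7=0x5 → r5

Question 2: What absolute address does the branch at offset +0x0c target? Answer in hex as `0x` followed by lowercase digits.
0xafcc

[0c] f0 ff ff 63 → 0x63fffff0
  op=0x63fffff0>>26=0x18 ⇒ beq (J)
  imm@[25:0]=0x3fffff0 (s26→-16) ⇒ $-16
  target = base 0xafcc + off 0x0c + 4 + imm -16 = 0xafcc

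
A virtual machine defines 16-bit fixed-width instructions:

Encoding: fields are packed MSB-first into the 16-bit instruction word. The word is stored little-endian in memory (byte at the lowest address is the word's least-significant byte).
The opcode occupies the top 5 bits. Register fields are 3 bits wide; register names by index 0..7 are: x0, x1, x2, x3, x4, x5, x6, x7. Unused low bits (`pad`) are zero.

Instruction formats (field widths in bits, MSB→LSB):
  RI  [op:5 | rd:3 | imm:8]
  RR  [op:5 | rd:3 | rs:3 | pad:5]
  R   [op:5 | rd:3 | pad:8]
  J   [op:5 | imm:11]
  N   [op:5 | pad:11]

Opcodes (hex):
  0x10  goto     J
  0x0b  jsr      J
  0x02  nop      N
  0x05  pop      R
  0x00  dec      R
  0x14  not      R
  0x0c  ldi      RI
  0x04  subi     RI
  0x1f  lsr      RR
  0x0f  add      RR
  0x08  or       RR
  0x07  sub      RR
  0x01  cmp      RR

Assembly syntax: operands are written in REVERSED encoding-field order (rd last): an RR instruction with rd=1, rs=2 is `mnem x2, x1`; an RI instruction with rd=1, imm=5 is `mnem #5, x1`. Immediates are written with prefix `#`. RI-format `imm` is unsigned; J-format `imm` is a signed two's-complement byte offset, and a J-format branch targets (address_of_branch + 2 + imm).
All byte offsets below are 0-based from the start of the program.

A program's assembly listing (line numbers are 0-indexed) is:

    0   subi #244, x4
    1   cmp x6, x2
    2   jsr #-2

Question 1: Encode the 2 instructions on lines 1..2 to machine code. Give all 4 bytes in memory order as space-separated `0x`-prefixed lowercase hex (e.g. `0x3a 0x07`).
0xc0 0x0a 0xfe 0x5f

1. cmp fields op=0x1:5|rd=2:3|rs=6:3|pad=0:5 → word 0ac0h → c0 0a
2. jsr fields op=0xb:5|imm=-2:11 → word 5ffeh → fe 5f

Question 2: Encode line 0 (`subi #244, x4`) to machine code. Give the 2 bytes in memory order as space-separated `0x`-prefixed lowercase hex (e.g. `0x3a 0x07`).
0xf4 0x24

0. subi fields op=0x4:5|rd=4:3|imm=244:8 → word 24f4h → f4 24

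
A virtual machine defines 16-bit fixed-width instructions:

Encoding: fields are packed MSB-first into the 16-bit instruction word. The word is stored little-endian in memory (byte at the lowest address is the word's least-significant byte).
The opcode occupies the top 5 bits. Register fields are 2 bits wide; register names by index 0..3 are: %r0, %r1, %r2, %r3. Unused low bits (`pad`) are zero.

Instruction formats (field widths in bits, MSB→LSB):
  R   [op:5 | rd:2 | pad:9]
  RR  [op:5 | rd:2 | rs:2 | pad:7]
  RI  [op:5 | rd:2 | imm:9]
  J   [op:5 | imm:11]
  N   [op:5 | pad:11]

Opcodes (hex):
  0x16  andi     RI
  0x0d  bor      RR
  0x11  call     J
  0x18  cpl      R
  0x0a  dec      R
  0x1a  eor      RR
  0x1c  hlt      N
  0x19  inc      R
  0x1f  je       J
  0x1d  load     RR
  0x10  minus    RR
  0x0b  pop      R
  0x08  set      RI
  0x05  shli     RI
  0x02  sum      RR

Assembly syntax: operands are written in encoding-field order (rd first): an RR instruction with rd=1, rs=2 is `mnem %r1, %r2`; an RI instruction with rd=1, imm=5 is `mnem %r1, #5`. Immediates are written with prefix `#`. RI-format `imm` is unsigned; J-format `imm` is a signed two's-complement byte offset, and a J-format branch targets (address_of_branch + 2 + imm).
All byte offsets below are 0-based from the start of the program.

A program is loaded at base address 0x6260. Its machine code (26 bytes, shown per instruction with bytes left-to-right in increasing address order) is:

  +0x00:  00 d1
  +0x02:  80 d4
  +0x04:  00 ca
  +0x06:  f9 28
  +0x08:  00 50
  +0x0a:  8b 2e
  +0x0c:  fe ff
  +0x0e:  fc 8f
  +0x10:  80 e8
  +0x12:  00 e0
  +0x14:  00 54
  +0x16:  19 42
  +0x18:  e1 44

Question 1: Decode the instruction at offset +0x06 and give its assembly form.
off 0x06: read f9 28 as little → 0x28f9
  opcode bits[15:11]=0x5: shli/RI
  rd@[10:9]=0x0 ⇒ %r0
  imm@[8:0]=0xf9 ⇒ #249

shli %r0, #249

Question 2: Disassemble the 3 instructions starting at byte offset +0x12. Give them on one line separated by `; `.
[12] 00 e0 → 0xe000
  top 5b → 0x1c → hlt [N]
[14] 00 54 → 0x5400
  top 5b → 0xa → dec [R]
  rd: (w>>9)&0x3=0x2 → %r2
[16] 19 42 → 0x4219
  top 5b → 0x8 → set [RI]
  rd: (w>>9)&0x3=0x1 → %r1
  imm: (w>>0)&0x1ff=0x19 → #25

hlt; dec %r2; set %r1, #25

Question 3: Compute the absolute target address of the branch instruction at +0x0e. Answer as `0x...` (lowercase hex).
0x626c

@+0e  little-endian(fc 8f) = 0x8ffc
  opcode bits[15:11]=0x11: call/J
  [10:0] imm=2044 (s11→-4) = #-4
  target = base 0x6260 + off 0x0e + 2 + imm -4 = 0x626c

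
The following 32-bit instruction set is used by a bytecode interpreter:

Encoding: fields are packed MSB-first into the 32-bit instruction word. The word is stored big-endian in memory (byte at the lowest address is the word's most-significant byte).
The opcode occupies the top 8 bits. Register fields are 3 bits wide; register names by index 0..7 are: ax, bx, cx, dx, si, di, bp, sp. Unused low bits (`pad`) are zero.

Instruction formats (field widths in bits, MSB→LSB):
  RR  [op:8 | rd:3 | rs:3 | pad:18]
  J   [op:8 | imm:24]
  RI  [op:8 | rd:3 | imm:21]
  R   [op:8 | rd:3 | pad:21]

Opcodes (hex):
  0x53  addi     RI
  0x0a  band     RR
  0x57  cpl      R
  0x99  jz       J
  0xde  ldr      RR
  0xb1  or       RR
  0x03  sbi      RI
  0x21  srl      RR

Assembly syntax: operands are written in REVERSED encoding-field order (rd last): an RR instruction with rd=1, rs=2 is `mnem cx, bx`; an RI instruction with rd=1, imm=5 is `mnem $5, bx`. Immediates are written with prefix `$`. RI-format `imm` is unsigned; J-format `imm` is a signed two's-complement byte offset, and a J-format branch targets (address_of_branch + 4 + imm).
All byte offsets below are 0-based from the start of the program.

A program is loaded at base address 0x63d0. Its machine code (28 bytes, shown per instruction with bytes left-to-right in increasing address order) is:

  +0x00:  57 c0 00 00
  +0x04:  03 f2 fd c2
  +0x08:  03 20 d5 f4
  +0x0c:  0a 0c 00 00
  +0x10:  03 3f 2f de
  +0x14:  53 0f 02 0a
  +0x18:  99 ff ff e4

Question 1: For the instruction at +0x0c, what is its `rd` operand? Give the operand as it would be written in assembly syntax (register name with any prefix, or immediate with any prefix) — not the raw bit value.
[0c] 0a 0c 00 00 → 0x0a0c0000
  opcode bits[31:24]=0xa: band/RR
  [23:21] rd=0 = ax
  [20:18] rs=3 = dx

ax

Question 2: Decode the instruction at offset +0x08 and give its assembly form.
@+08  big-endian(03 20 d5 f4) = 0x0320d5f4
  top 8b → 0x3 → sbi [RI]
  [23:21] rd=1 = bx
  [20:0] imm=54772 = $54772

sbi $54772, bx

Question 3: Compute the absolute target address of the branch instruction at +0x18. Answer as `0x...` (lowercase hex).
+0x18: 99 ff ff e4 ⇒ word 0x99ffffe4 (big)
  top 8b → 0x99 → jz [J]
  imm@[23:0]=0xffffe4 (s24→-28) ⇒ $-28
  target = base 0x63d0 + off 0x18 + 4 + imm -28 = 0x63d0

0x63d0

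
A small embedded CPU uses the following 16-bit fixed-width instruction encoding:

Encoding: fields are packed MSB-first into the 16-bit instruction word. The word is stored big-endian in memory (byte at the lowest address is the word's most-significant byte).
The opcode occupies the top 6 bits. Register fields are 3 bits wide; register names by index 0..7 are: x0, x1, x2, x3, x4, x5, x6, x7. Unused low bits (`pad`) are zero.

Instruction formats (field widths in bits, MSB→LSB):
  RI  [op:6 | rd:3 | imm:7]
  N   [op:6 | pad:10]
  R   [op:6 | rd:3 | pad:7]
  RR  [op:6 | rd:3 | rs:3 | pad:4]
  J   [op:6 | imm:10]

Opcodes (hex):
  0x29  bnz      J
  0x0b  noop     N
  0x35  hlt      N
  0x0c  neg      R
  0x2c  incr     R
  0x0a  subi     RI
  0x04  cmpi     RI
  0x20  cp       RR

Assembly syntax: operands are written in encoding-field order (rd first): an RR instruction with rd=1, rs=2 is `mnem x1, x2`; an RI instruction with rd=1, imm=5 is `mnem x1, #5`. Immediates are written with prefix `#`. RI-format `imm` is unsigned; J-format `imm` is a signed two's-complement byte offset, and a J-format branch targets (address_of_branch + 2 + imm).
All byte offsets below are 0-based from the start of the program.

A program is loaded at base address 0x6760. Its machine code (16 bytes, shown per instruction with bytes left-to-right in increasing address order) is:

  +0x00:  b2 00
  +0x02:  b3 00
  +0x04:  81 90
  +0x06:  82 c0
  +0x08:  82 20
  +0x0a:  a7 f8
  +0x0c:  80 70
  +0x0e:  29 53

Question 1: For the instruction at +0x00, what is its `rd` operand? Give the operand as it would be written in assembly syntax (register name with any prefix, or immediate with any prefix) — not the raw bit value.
@+00  big-endian(b2 00) = 0xb200
  top 6b → 0x2c → incr [R]
  rd@[9:7]=0x4 ⇒ x4

x4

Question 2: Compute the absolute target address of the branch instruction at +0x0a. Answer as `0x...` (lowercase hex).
@+0a  big-endian(a7 f8) = 0xa7f8
  top 6b → 0x29 → bnz [J]
  [9:0] imm=1016 (s10→-8) = #-8
  target = base 0x6760 + off 0x0a + 2 + imm -8 = 0x6764

0x6764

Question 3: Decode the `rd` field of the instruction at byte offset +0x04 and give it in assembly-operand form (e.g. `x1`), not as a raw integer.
x3

@+04  big-endian(81 90) = 0x8190
  opcode bits[15:10]=0x20: cp/RR
  rd@[9:7]=0x3 ⇒ x3
  rs@[6:4]=0x1 ⇒ x1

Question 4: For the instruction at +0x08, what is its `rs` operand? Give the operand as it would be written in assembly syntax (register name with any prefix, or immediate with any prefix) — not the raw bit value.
x2

off 0x08: read 82 20 as big → 0x8220
  op=0x8220>>10=0x20 ⇒ cp (RR)
  rd@[9:7]=0x4 ⇒ x4
  rs@[6:4]=0x2 ⇒ x2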